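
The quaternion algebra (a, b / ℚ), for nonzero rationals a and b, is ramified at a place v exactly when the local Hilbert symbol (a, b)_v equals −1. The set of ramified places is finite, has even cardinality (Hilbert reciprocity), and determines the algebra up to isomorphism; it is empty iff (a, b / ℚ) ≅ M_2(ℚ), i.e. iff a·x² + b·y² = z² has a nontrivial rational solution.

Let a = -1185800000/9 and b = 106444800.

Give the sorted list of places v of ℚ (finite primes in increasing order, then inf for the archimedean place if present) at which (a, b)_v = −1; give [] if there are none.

Mod squares: a ≡ -5, b ≡ 462. Check v ∈ {∞, 2, 3, 5, 7, 11}.
v=7: a=7^2·(≡4), b=7^1·(≡6) mod 7; (4|7)=+1, (6|7)=-1; (−1)^{2·1·3}·(+1)^1·(-1)^2 = +1.
v=2: v_2(a)=6, v_2(b)=11; units ≡ 3, 7 (mod 8); ε·ε+αω+βω = 1·1+6·0+11·1 ≡ 0  ⇒  (a,b)_2 = +1.
v=5: a=5^5·(≡1), b=5^2·(≡2) mod 5; (1|5)=+1, (2|5)=-1; (−1)^{5·2·2}·(+1)^2·(-1)^5 = -1.
v=11: a=11^2·(≡6), b=11^1·(≡1) mod 11; (6|11)=-1, (1|11)=+1; (−1)^{2·1·5}·(-1)^1·(+1)^2 = -1.
v=3: a=3^-2·(≡1), b=3^3·(≡1) mod 3; (1|3)=+1, (1|3)=+1; (−1)^{-2·3·1}·(+1)^3·(+1)^-2 = +1.
v=∞: -5 < 0 and 462 > 0  ⇒  (a,b)_∞ = +1.
(-5, 462 / ℚ) ramifies at {5, 11}: a division algebra.

[5, 11]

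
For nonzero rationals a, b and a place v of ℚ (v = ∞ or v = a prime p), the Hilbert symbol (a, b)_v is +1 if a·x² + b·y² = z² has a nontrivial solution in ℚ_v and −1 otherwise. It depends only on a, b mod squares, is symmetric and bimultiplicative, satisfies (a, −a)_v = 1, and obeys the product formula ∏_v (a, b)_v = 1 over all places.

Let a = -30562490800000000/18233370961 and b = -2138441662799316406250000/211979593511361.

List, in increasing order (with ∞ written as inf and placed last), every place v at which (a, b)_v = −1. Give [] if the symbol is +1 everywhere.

Mod squares: a ≡ -43, b ≡ -6665. Check v ∈ {∞, 2, 3, 5, 13, 17, 31, 43, 47}.
v=∞: -43 < 0 and -6665 < 0  ⇒  (a,b)_∞ = -1.
v=31: a=31^2·(≡8), b=31^3·(≡2) mod 31; (8|31)=+1, (2|31)=+1; (−1)^{2·3·15}·(+1)^3·(+1)^2 = +1.
v=13: a=13^-4·(≡12), b=13^-6·(≡12) mod 13; (12|13)=+1, (12|13)=+1; (−1)^{-4·-6·6}·(+1)^-6·(+1)^-4 = +1.
v=17: a=17^-2·(≡4), b=17^0·(≡15) mod 17; (4|17)=+1, (15|17)=+1; (−1)^{-2·0·8}·(+1)^0·(+1)^-2 = +1.
v=5: a=5^8·(≡2), b=5^15·(≡2) mod 5; (2|5)=-1, (2|5)=-1; (−1)^{8·15·2}·(-1)^15·(-1)^8 = -1.
v=43: a=43^3·(≡20), b=43^5·(≡6) mod 43; (20|43)=-1, (6|43)=+1; (−1)^{3·5·21}·(-1)^5·(+1)^3 = +1.
v=47: a=47^-2·(≡37), b=47^-4·(≡7) mod 47; (37|47)=+1, (7|47)=+1; (−1)^{-2·-4·23}·(+1)^-4·(+1)^-2 = +1.
v=3: a=3^0·(≡2), b=3^-2·(≡1) mod 3; (2|3)=-1, (1|3)=+1; (−1)^{0·-2·1}·(-1)^-2·(+1)^0 = +1.
v=2: v_2(a)=10, v_2(b)=4; units ≡ 5, 7 (mod 8); ε·ε+αω+βω = 0·1+10·0+4·1 ≡ 0  ⇒  (a,b)_2 = +1.
(-43, -6665 / ℚ) ramifies at {5, ∞}: a division algebra.

[5, inf]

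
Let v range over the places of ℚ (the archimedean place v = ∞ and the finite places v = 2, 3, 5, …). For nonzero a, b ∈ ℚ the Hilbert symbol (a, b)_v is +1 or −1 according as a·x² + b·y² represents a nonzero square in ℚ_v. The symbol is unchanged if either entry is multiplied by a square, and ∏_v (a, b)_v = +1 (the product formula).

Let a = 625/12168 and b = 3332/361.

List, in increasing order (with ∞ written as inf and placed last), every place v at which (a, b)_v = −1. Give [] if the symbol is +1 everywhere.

Mod squares: a ≡ 2, b ≡ 17. Check v ∈ {∞, 2, 3, 5, 7, 13, 17, 19}.
v=2: v_2(a)=-3, v_2(b)=2; units ≡ 1, 1 (mod 8); ε·ε+αω+βω = 0·0+-3·0+2·0 ≡ 0  ⇒  (a,b)_2 = +1.
v=5: a=5^4·(≡2), b=5^0·(≡2) mod 5; (2|5)=-1, (2|5)=-1; (−1)^{4·0·2}·(-1)^0·(-1)^4 = +1.
v=17: a=17^0·(≡1), b=17^1·(≡15) mod 17; (1|17)=+1, (15|17)=+1; (−1)^{0·1·8}·(+1)^1·(+1)^0 = +1.
v=13: a=13^-2·(≡2), b=13^0·(≡3) mod 13; (2|13)=-1, (3|13)=+1; (−1)^{-2·0·6}·(-1)^0·(+1)^-2 = +1.
v=7: a=7^0·(≡1), b=7^2·(≡3) mod 7; (1|7)=+1, (3|7)=-1; (−1)^{0·2·3}·(+1)^2·(-1)^0 = +1.
v=∞: 2 > 0 and 17 > 0  ⇒  (a,b)_∞ = +1.
v=3: a=3^-2·(≡2), b=3^0·(≡2) mod 3; (2|3)=-1, (2|3)=-1; (−1)^{-2·0·1}·(-1)^0·(-1)^-2 = +1.
v=19: a=19^0·(≡14), b=19^-2·(≡7) mod 19; (14|19)=-1, (7|19)=+1; (−1)^{0·-2·9}·(-1)^-2·(+1)^0 = +1.
Every local symbol is +1, so the conic 2·x² + 17·y² = z² has ℚ_v-points for all v and hence a ℚ-point; (a, b / ℚ) ≅ M_2(ℚ).

[]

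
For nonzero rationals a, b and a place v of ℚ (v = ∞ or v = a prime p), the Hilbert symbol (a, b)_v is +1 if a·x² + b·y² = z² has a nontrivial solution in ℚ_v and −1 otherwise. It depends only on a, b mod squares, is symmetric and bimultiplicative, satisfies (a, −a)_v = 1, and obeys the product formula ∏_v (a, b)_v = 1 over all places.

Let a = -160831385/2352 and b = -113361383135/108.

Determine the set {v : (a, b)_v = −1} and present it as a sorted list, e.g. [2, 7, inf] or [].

[3, inf]

Mod squares: a ≡ -195, b ≡ -2805. Check v ∈ {∞, 2, 3, 5, 7, 11, 13, 17}.
v=3: a=3^-1·(≡1), b=3^-3·(≡1) mod 3; (1|3)=+1, (1|3)=+1; (−1)^{-1·-3·1}·(+1)^-3·(+1)^-1 = -1.
v=11: a=11^4·(≡9), b=11^5·(≡3) mod 11; (9|11)=+1, (3|11)=+1; (−1)^{4·5·5}·(+1)^5·(+1)^4 = +1.
v=7: a=7^-2·(≡1), b=7^2·(≡4) mod 7; (1|7)=+1, (4|7)=+1; (−1)^{-2·2·3}·(+1)^2·(+1)^-2 = +1.
v=2: v_2(a)=-4, v_2(b)=-2; units ≡ 5, 3 (mod 8); ε·ε+αω+βω = 0·1+-4·1+-2·1 ≡ 0  ⇒  (a,b)_2 = +1.
v=13: a=13^3·(≡2), b=13^2·(≡1) mod 13; (2|13)=-1, (1|13)=+1; (−1)^{3·2·6}·(-1)^2·(+1)^3 = +1.
v=5: a=5^1·(≡4), b=5^1·(≡1) mod 5; (4|5)=+1, (1|5)=+1; (−1)^{1·1·2}·(+1)^1·(+1)^1 = +1.
v=17: a=17^0·(≡15), b=17^1·(≡6) mod 17; (15|17)=+1, (6|17)=-1; (−1)^{0·1·8}·(+1)^1·(-1)^0 = +1.
v=∞: -195 < 0 and -2805 < 0  ⇒  (a,b)_∞ = -1.
(-195, -2805 / ℚ) ramifies at {3, ∞}: a division algebra.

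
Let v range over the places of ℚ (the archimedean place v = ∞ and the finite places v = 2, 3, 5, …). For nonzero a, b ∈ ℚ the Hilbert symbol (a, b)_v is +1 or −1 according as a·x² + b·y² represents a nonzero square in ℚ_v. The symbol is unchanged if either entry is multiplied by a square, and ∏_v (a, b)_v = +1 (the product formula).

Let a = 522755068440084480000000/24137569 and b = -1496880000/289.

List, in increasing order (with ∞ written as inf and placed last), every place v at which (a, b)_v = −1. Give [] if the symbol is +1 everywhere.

[2, 5, 11, 13]

(a, b) ≡ (2730, -462) mod (ℚ^×)²; places V = {2, 3, 5, 7, 11, 13, 17, ∞}.
(a,b)_∞: sgn(2730)=+, sgn(-462)=−, so +1.
(a,b)_11: α=2, u≡6; β=1, v≡7 (mod 11); (6|11)=-1, (7|11)=-1; sign (−1)^0·-1^1·-1^2 = -1.
(a,b)_3: α=7, u≡1; β=5, v≡2 (mod 3); (1|3)=+1, (2|3)=-1; sign (−1)^1·+1^5·-1^7 = +1.
(a,b)_2: α=25, β=7; u≡5, v≡1 (mod 8); ε(u)ε(v)=0·0, αω(v)=25·0, βω(u)=7·1; sum ≡ 1  ⇒  -1.
(a,b)_13: α=3, u≡11; β=0, v≡7 (mod 13); (11|13)=-1, (7|13)=-1; sign (−1)^0·-1^0·-1^3 = -1.
(a,b)_7: α=3, u≡3; β=1, v≡2 (mod 7); (3|7)=-1, (2|7)=+1; sign (−1)^1·-1^1·+1^3 = +1.
(a,b)_17: α=-6, u≡10; β=-2, v≡5 (mod 17); (10|17)=-1, (5|17)=-1; sign (−1)^0·-1^-2·-1^-6 = +1.
(a,b)_5: α=7, u≡1; β=4, v≡3 (mod 5); (1|5)=+1, (3|5)=-1; sign (−1)^0·+1^4·-1^7 = -1.
(2730, -462 / ℚ) ramifies at {2, 5, 11, 13}: a division algebra.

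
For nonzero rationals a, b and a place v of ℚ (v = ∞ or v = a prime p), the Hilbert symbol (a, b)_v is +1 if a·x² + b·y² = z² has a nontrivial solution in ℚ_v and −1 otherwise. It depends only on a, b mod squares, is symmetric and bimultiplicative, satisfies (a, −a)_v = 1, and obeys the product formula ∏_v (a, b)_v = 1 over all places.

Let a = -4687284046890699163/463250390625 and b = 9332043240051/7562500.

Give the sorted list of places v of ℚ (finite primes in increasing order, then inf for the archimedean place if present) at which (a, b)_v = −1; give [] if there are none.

[7, 23]

(a, b) ≡ (-52003, 3059) mod (ℚ^×)²; places V = {2, 3, 5, 7, 11, 13, 17, 19, 23, ∞}.
(a,b)_5: α=-8, u≡2; β=-6, v≡4 (mod 5); (2|5)=-1, (4|5)=+1; sign (−1)^0·-1^-6·+1^-8 = +1.
(a,b)_3: α=-4, u≡2; β=4, v≡2 (mod 3); (2|3)=-1, (2|3)=-1; sign (−1)^0·-1^4·-1^-4 = +1.
(a,b)_11: α=-4, u≡5; β=-2, v≡9 (mod 11); (5|11)=+1, (9|11)=+1; sign (−1)^0·+1^-2·+1^-4 = +1.
(a,b)_7: α=3, u≡5; β=1, v≡6 (mod 7); (5|7)=-1, (6|7)=-1; sign (−1)^1·-1^1·-1^3 = -1.
(a,b)_23: α=1, u≡9; β=1, v≡18 (mod 23); (9|23)=+1, (18|23)=+1; sign (−1)^1·+1^1·+1^1 = -1.
(a,b)_2: α=0, β=-2; u≡5, v≡3 (mod 8); ε(u)ε(v)=0·1, αω(v)=0·1, βω(u)=-2·1; sum ≡ 0  ⇒  +1.
(a,b)_∞: sgn(-52003)=−, sgn(3059)=+, so +1.
(a,b)_17: α=5, u≡2; β=2, v≡4 (mod 17); (2|17)=+1, (4|17)=+1; sign (−1)^0·+1^2·+1^5 = +1.
(a,b)_19: α=5, u≡13; β=5, v≡11 (mod 19); (13|19)=-1, (11|19)=+1; sign (−1)^1·-1^5·+1^5 = +1.
(a,b)_13: α=2, u≡3; β=0, v≡9 (mod 13); (3|13)=+1, (9|13)=+1; sign (−1)^0·+1^0·+1^2 = +1.
|Ram(-52003, 3059)| = 2, even; anisotropic at {7, 23}.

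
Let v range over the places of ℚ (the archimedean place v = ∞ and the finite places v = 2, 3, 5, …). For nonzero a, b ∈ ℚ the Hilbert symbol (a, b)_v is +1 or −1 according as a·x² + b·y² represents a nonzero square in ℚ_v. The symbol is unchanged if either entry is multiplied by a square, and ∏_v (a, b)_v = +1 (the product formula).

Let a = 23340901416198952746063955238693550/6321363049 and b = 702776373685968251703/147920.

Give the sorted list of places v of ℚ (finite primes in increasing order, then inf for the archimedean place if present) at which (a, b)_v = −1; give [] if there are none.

[5, 17, 19, 23]

(a, b) ≡ (163438, 111435) mod (ℚ^×)²; places V = {2, 3, 5, 11, 17, 19, 23, 29, 41, 43, 53, ∞}.
(a,b)_5: α=2, u≡3; β=-1, v≡2 (mod 5); (3|5)=-1, (2|5)=-1; sign (−1)^0·-1^-1·-1^2 = -1.
(a,b)_23: α=5, u≡20; β=3, v≡22 (mod 23); (20|23)=-1, (22|23)=-1; sign (−1)^1·-1^3·-1^5 = -1.
(a,b)_17: α=5, u≡1; β=3, v≡11 (mod 17); (1|17)=+1, (11|17)=-1; sign (−1)^0·+1^3·-1^5 = -1.
(a,b)_11: α=3, u≡6; β=2, v≡5 (mod 11); (6|11)=-1, (5|11)=+1; sign (−1)^0·-1^2·+1^3 = +1.
(a,b)_29: α=2, u≡7; β=0, v≡27 (mod 29); (7|29)=+1, (27|29)=-1; sign (−1)^0·+1^0·-1^2 = +1.
(a,b)_2: α=1, β=-4; u≡7, v≡3 (mod 8); ε(u)ε(v)=1·1, αω(v)=1·1, βω(u)=-4·0; sum ≡ 0  ⇒  +1.
(a,b)_19: α=5, u≡3; β=3, v≡12 (mod 19); (3|19)=-1, (12|19)=-1; sign (−1)^1·-1^3·-1^5 = -1.
(a,b)_41: α=0, u≡35; β=2, v≡28 (mod 41); (35|41)=-1, (28|41)=-1; sign (−1)^0·-1^2·-1^0 = +1.
(a,b)_3: α=8, u≡1; β=1, v≡2 (mod 3); (1|3)=+1, (2|3)=-1; sign (−1)^0·+1^1·-1^8 = +1.
(a,b)_∞: sgn(163438)=+, sgn(111435)=+, so +1.
(a,b)_53: α=2, u≡14; β=2, v≡43 (mod 53); (14|53)=-1, (43|53)=+1; sign (−1)^0·-1^2·+1^2 = +1.
(a,b)_43: α=-6, u≡4; β=-2, v≡30 (mod 43); (4|43)=+1, (30|43)=-1; sign (−1)^0·+1^-2·-1^-6 = +1.
(163438, 111435 / ℚ) ramifies at {5, 17, 19, 23}: a division algebra.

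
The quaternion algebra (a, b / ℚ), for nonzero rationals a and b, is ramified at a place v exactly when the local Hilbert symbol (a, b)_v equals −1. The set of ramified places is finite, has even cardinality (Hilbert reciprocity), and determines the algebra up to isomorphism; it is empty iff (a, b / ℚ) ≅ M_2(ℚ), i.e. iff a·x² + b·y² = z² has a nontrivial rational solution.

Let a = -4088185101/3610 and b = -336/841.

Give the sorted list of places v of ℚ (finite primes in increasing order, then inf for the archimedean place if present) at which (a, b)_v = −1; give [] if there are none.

[13, inf]

Mod squares: a ≡ -4290, b ≡ -21. Check v ∈ {∞, 2, 3, 5, 7, 11, 13, 19, 29}.
v=5: a=5^-1·(≡2), b=5^0·(≡4) mod 5; (2|5)=-1, (4|5)=+1; (−1)^{-1·0·2}·(-1)^0·(+1)^-1 = +1.
v=∞: -4290 < 0 and -21 < 0  ⇒  (a,b)_∞ = -1.
v=19: a=19^-2·(≡4), b=19^0·(≡5) mod 19; (4|19)=+1, (5|19)=+1; (−1)^{-2·0·9}·(+1)^0·(+1)^-2 = +1.
v=11: a=11^1·(≡7), b=11^0·(≡1) mod 11; (7|11)=-1, (1|11)=+1; (−1)^{1·0·5}·(-1)^0·(+1)^1 = +1.
v=13: a=13^1·(≡11), b=13^0·(≡6) mod 13; (11|13)=-1, (6|13)=-1; (−1)^{1·0·6}·(-1)^0·(-1)^1 = -1.
v=7: a=7^6·(≡4), b=7^1·(≡1) mod 7; (4|7)=+1, (1|7)=+1; (−1)^{6·1·3}·(+1)^1·(+1)^6 = +1.
v=3: a=3^5·(≡1), b=3^1·(≡2) mod 3; (1|3)=+1, (2|3)=-1; (−1)^{5·1·1}·(+1)^1·(-1)^5 = +1.
v=2: v_2(a)=-1, v_2(b)=4; units ≡ 7, 3 (mod 8); ε·ε+αω+βω = 1·1+-1·1+4·0 ≡ 0  ⇒  (a,b)_2 = +1.
v=29: a=29^0·(≡2), b=29^-2·(≡12) mod 29; (2|29)=-1, (12|29)=-1; (−1)^{0·-2·14}·(-1)^-2·(-1)^0 = +1.
(-4290, -21 / ℚ) ramifies at {13, ∞}: a division algebra.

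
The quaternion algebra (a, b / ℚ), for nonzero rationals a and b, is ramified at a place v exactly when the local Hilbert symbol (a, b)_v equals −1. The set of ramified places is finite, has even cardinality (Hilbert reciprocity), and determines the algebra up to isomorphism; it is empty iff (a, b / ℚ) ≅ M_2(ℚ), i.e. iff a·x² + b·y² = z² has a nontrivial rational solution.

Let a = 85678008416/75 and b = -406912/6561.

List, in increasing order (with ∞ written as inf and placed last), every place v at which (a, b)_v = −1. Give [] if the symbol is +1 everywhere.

Mod squares: a ≡ 1939938, b ≡ -22. Check v ∈ {∞, 2, 3, 5, 7, 11, 13, 17, 19}.
v=3: a=3^-1·(≡2), b=3^-8·(≡2) mod 3; (2|3)=-1, (2|3)=-1; (−1)^{-1·-8·1}·(-1)^-8·(-1)^-1 = -1.
v=11: a=11^1·(≡10), b=11^1·(≡9) mod 11; (10|11)=-1, (9|11)=+1; (−1)^{1·1·5}·(-1)^1·(+1)^1 = +1.
v=∞: 1939938 > 0 and -22 < 0  ⇒  (a,b)_∞ = +1.
v=5: a=5^-2·(≡2), b=5^0·(≡3) mod 5; (2|5)=-1, (3|5)=-1; (−1)^{-2·0·2}·(-1)^0·(-1)^-2 = +1.
v=7: a=7^3·(≡1), b=7^0·(≡6) mod 7; (1|7)=+1, (6|7)=-1; (−1)^{3·0·3}·(+1)^0·(-1)^3 = -1.
v=2: v_2(a)=5, v_2(b)=7; units ≡ 1, 5 (mod 8); ε·ε+αω+βω = 0·0+5·1+7·0 ≡ 1  ⇒  (a,b)_2 = -1.
v=13: a=13^3·(≡12), b=13^0·(≡3) mod 13; (12|13)=+1, (3|13)=+1; (−1)^{3·0·6}·(+1)^0·(+1)^3 = +1.
v=17: a=17^1·(≡12), b=17^2·(≡14) mod 17; (12|17)=-1, (14|17)=-1; (−1)^{1·2·8}·(-1)^2·(-1)^1 = -1.
v=19: a=19^1·(≡12), b=19^0·(≡5) mod 19; (12|19)=-1, (5|19)=+1; (−1)^{1·0·9}·(-1)^0·(+1)^1 = +1.
Ram(1939938, -22) = {2, 3, 7, 17}; no ℚ_2-point on the conic.

[2, 3, 7, 17]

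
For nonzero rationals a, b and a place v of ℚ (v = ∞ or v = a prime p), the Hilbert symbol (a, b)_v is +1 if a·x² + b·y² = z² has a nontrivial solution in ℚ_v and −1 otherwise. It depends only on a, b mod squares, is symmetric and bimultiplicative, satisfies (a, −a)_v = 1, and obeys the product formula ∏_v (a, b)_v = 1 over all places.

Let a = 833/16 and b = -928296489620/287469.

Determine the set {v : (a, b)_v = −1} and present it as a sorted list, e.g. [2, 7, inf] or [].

[3, 5, 7, 17]

Mod squares: a ≡ 17, b ≡ -105. Check v ∈ {∞, 2, 3, 5, 7, 13, 17, 19, 23, 29}.
v=7: a=7^2·(≡5), b=7^-1·(≡5) mod 7; (5|7)=-1, (5|7)=-1; (−1)^{2·-1·3}·(-1)^-1·(-1)^2 = -1.
v=29: a=29^0·(≡14), b=29^2·(≡19) mod 29; (14|29)=-1, (19|29)=-1; (−1)^{0·2·14}·(-1)^2·(-1)^0 = +1.
v=13: a=13^0·(≡9), b=13^-2·(≡3) mod 13; (9|13)=+1, (3|13)=+1; (−1)^{0·-2·6}·(+1)^-2·(+1)^0 = +1.
v=3: a=3^0·(≡2), b=3^-5·(≡1) mod 3; (2|3)=-1, (1|3)=+1; (−1)^{0·-5·1}·(-1)^-5·(+1)^0 = -1.
v=23: a=23^0·(≡19), b=23^2·(≡21) mod 23; (19|23)=-1, (21|23)=-1; (−1)^{0·2·11}·(-1)^2·(-1)^0 = +1.
v=∞: 17 > 0 and -105 < 0  ⇒  (a,b)_∞ = +1.
v=5: a=5^0·(≡3), b=5^1·(≡4) mod 5; (3|5)=-1, (4|5)=+1; (−1)^{0·1·2}·(-1)^1·(+1)^0 = -1.
v=19: a=19^0·(≡1), b=19^2·(≡16) mod 19; (1|19)=+1, (16|19)=+1; (−1)^{0·2·9}·(+1)^2·(+1)^0 = +1.
v=17: a=17^1·(≡2), b=17^2·(≡5) mod 17; (2|17)=+1, (5|17)=-1; (−1)^{1·2·8}·(+1)^2·(-1)^1 = -1.
v=2: v_2(a)=-4, v_2(b)=2; units ≡ 1, 7 (mod 8); ε·ε+αω+βω = 0·1+-4·0+2·0 ≡ 0  ⇒  (a,b)_2 = +1.
Ram(17, -105) = {3, 5, 7, 17}; no ℚ_3-point on the conic.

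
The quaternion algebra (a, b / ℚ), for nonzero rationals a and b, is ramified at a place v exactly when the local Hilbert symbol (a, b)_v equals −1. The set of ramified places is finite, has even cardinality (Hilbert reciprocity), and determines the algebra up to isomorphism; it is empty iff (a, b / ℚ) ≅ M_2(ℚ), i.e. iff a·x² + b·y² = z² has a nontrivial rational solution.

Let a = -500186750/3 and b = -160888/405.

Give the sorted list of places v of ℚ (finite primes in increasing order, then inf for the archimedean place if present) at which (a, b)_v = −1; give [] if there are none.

Mod squares: a ≡ -207690, b ≡ -1190. Check v ∈ {∞, 2, 3, 5, 7, 13, 17, 23, 43}.
v=7: a=7^1·(≡5), b=7^1·(≡3) mod 7; (5|7)=-1, (3|7)=-1; (−1)^{1·1·3}·(-1)^1·(-1)^1 = -1.
v=5: a=5^3·(≡2), b=5^-1·(≡2) mod 5; (2|5)=-1, (2|5)=-1; (−1)^{3·-1·2}·(-1)^-1·(-1)^3 = +1.
v=43: a=43^1·(≡8), b=43^0·(≡1) mod 43; (8|43)=-1, (1|43)=+1; (−1)^{1·0·21}·(-1)^0·(+1)^1 = +1.
v=13: a=13^0·(≡5), b=13^2·(≡5) mod 13; (5|13)=-1, (5|13)=-1; (−1)^{0·2·6}·(-1)^2·(-1)^0 = +1.
v=23: a=23^1·(≡3), b=23^0·(≡8) mod 23; (3|23)=+1, (8|23)=+1; (−1)^{1·0·11}·(+1)^0·(+1)^1 = +1.
v=17: a=17^2·(≡1), b=17^1·(≡4) mod 17; (1|17)=+1, (4|17)=+1; (−1)^{2·1·8}·(+1)^1·(+1)^2 = +1.
v=3: a=3^-1·(≡1), b=3^-4·(≡1) mod 3; (1|3)=+1, (1|3)=+1; (−1)^{-1·-4·1}·(+1)^-4·(+1)^-1 = +1.
v=2: v_2(a)=1, v_2(b)=3; units ≡ 3, 5 (mod 8); ε·ε+αω+βω = 1·0+1·1+3·1 ≡ 0  ⇒  (a,b)_2 = +1.
v=∞: -207690 < 0 and -1190 < 0  ⇒  (a,b)_∞ = -1.
(-207690, -1190 / ℚ) ramifies at {7, ∞}: a division algebra.

[7, inf]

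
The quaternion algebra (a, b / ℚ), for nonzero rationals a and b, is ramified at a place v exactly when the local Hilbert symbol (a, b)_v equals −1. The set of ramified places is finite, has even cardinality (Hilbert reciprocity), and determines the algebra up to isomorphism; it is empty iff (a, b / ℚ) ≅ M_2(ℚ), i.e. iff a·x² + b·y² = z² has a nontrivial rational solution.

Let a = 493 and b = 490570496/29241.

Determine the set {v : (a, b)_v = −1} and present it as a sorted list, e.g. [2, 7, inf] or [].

Mod squares: a ≡ 493, b ≡ 11339. Check v ∈ {∞, 2, 3, 13, 17, 19, 23, 29}.
v=3: a=3^0·(≡1), b=3^-4·(≡2) mod 3; (1|3)=+1, (2|3)=-1; (−1)^{0·-4·1}·(+1)^-4·(-1)^0 = +1.
v=19: a=19^0·(≡18), b=19^-2·(≡3) mod 19; (18|19)=-1, (3|19)=-1; (−1)^{0·-2·9}·(-1)^-2·(-1)^0 = +1.
v=∞: 493 > 0 and 11339 > 0  ⇒  (a,b)_∞ = +1.
v=2: v_2(a)=0, v_2(b)=8; units ≡ 5, 3 (mod 8); ε·ε+αω+βω = 0·1+0·1+8·1 ≡ 0  ⇒  (a,b)_2 = +1.
v=13: a=13^0·(≡12), b=13^2·(≡10) mod 13; (12|13)=+1, (10|13)=+1; (−1)^{0·2·6}·(+1)^2·(+1)^0 = +1.
v=23: a=23^0·(≡10), b=23^1·(≡7) mod 23; (10|23)=-1, (7|23)=-1; (−1)^{0·1·11}·(-1)^1·(-1)^0 = -1.
v=17: a=17^1·(≡12), b=17^1·(≡13) mod 17; (12|17)=-1, (13|17)=+1; (−1)^{1·1·8}·(-1)^1·(+1)^1 = -1.
v=29: a=29^1·(≡17), b=29^1·(≡26) mod 29; (17|29)=-1, (26|29)=-1; (−1)^{1·1·14}·(-1)^1·(-1)^1 = +1.
|Ram(493, 11339)| = 2, even; anisotropic at {17, 23}.

[17, 23]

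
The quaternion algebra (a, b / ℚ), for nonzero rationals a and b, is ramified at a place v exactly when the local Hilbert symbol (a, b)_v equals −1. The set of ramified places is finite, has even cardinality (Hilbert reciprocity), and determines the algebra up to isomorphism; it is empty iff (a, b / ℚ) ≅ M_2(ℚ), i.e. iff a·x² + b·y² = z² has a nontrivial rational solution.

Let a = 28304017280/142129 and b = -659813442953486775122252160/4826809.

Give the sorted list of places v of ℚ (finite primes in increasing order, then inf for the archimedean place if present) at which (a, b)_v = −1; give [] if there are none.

[2, 5, 37, 43]

(a, b) ≡ (1225070, -33110) mod (ℚ^×)²; places V = {2, 3, 5, 7, 11, 13, 19, 29, 37, 43, ∞}.
(a,b)_7: α=1, u≡5; β=5, v≡4 (mod 7); (5|7)=-1, (4|7)=+1; sign (−1)^1·-1^5·+1^1 = +1.
(a,b)_3: α=0, u≡2; β=2, v≡1 (mod 3); (2|3)=-1, (1|3)=+1; sign (−1)^0·-1^2·+1^0 = +1.
(a,b)_13: α=-2, u≡5; β=-6, v≡1 (mod 13); (5|13)=-1, (1|13)=+1; sign (−1)^0·-1^-6·+1^-2 = +1.
(a,b)_11: α=1, u≡10; β=3, v≡3 (mod 11); (10|11)=-1, (3|11)=+1; sign (−1)^1·-1^3·+1^1 = +1.
(a,b)_43: α=1, u≡10; β=3, v≡35 (mod 43); (10|43)=+1, (35|43)=+1; sign (−1)^1·+1^3·+1^1 = -1.
(a,b)_5: α=1, u≡4; β=1, v≡2 (mod 5); (4|5)=+1, (2|5)=-1; sign (−1)^0·+1^1·-1^1 = -1.
(a,b)_29: α=-2, u≡24; β=0, v≡18 (mod 29); (24|29)=+1, (18|29)=-1; sign (−1)^0·+1^0·-1^-2 = +1.
(a,b)_19: α=2, u≡16; β=6, v≡5 (mod 19); (16|19)=+1, (5|19)=+1; sign (−1)^0·+1^6·+1^2 = +1.
(a,b)_∞: sgn(1225070)=+, sgn(-33110)=−, so +1.
(a,b)_37: α=1, u≡18; β=2, v≡19 (mod 37); (18|37)=-1, (19|37)=-1; sign (−1)^0·-1^2·-1^1 = -1.
(a,b)_2: α=7, β=7; u≡7, v≡5 (mod 8); ε(u)ε(v)=1·0, αω(v)=7·1, βω(u)=7·0; sum ≡ 1  ⇒  -1.
(1225070, -33110 / ℚ) ramifies at {2, 5, 37, 43}: a division algebra.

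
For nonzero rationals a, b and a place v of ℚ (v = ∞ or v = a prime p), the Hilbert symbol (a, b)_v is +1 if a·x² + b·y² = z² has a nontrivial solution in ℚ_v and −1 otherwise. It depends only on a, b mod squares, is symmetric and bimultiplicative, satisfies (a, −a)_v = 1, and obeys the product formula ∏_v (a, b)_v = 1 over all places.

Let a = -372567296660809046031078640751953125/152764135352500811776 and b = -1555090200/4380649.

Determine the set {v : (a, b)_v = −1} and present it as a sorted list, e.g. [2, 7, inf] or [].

Mod squares: a ≡ -1118501638, b ≡ -1798. Check v ∈ {∞, 2, 3, 5, 7, 13, 17, 23, 29, 31, 37, 43}.
v=13: a=13^-6·(≡11), b=13^-2·(≡1) mod 13; (11|13)=-1, (1|13)=+1; (−1)^{-6·-2·6}·(-1)^-2·(+1)^-6 = +1.
v=3: a=3^2·(≡2), b=3^2·(≡2) mod 3; (2|3)=-1, (2|3)=-1; (−1)^{2·2·1}·(-1)^2·(-1)^2 = +1.
v=29: a=29^5·(≡19), b=29^1·(≡4) mod 29; (19|29)=-1, (4|29)=+1; (−1)^{5·1·14}·(-1)^1·(+1)^5 = -1.
v=31: a=31^9·(≡5), b=31^3·(≡16) mod 31; (5|31)=+1, (16|31)=+1; (−1)^{9·3·15}·(+1)^3·(+1)^9 = -1.
v=7: a=7^-4·(≡3), b=7^-2·(≡2) mod 7; (3|7)=-1, (2|7)=+1; (−1)^{-4·-2·3}·(-1)^-2·(+1)^-4 = +1.
v=23: a=23^-5·(≡6), b=23^-2·(≡14) mod 23; (6|23)=+1, (14|23)=-1; (−1)^{-5·-2·11}·(+1)^-2·(-1)^-5 = -1.
v=37: a=37^1·(≡4), b=37^0·(≡23) mod 37; (4|37)=+1, (23|37)=-1; (−1)^{1·0·18}·(+1)^0·(-1)^1 = -1.
v=5: a=5^10·(≡2), b=5^2·(≡3) mod 5; (2|5)=-1, (3|5)=-1; (−1)^{10·2·2}·(-1)^2·(-1)^10 = +1.
v=17: a=17^3·(≡16), b=17^0·(≡8) mod 17; (16|17)=+1, (8|17)=+1; (−1)^{3·0·8}·(+1)^0·(+1)^3 = +1.
v=43: a=43^1·(≡6), b=43^0·(≡28) mod 43; (6|43)=+1, (28|43)=-1; (−1)^{1·0·21}·(+1)^0·(-1)^1 = -1.
v=2: v_2(a)=-11, v_2(b)=3; units ≡ 5, 5 (mod 8); ε·ε+αω+βω = 0·0+-11·1+3·1 ≡ 0  ⇒  (a,b)_2 = +1.
v=∞: -1118501638 < 0 and -1798 < 0  ⇒  (a,b)_∞ = -1.
|Ram(-1118501638, -1798)| = 6, even; anisotropic at {23, 29, 31, 37, 43, ∞}.

[23, 29, 31, 37, 43, inf]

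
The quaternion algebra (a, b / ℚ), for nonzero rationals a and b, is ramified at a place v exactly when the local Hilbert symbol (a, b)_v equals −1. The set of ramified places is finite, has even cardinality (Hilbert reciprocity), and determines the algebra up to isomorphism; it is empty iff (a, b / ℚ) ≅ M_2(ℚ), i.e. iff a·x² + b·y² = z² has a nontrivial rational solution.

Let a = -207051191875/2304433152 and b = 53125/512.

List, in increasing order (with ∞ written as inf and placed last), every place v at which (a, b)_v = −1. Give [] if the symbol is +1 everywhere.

(a, b) ≡ (-1309, 170) mod (ℚ^×)²; places V = {2, 3, 5, 7, 11, 17, ∞}.
(a,b)_5: α=4, u≡4; β=5, v≡1 (mod 5); (4|5)=+1, (1|5)=+1; sign (−1)^0·+1^5·+1^4 = +1.
(a,b)_17: α=1, u≡16; β=1, v≡7 (mod 17); (16|17)=+1, (7|17)=-1; sign (−1)^0·+1^1·-1^1 = -1.
(a,b)_∞: sgn(-1309)=−, sgn(170)=+, so +1.
(a,b)_7: α=-3, u≡1; β=0, v≡2 (mod 7); (1|7)=+1, (2|7)=+1; sign (−1)^0·+1^0·+1^-3 = +1.
(a,b)_3: α=-8, u≡2; β=0, v≡2 (mod 3); (2|3)=-1, (2|3)=-1; sign (−1)^0·-1^0·-1^-8 = +1.
(a,b)_11: α=7, u≡10; β=0, v≡1 (mod 11); (10|11)=-1, (1|11)=+1; sign (−1)^0·-1^0·+1^7 = +1.
(a,b)_2: α=-10, β=-9; u≡3, v≡5 (mod 8); ε(u)ε(v)=1·0, αω(v)=-10·1, βω(u)=-9·1; sum ≡ 1  ⇒  -1.
(-1309, 170 / ℚ) ramifies at {2, 17}: a division algebra.

[2, 17]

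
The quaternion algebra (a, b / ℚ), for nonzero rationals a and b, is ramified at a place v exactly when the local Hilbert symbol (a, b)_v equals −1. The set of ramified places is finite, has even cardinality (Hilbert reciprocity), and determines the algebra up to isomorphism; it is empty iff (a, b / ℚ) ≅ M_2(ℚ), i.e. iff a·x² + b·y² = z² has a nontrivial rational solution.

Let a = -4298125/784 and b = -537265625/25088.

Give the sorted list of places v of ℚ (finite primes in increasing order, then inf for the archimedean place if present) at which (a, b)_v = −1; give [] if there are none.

Mod squares: a ≡ -13, b ≡ -130. Check v ∈ {∞, 2, 5, 7, 13, 23}.
v=13: a=13^1·(≡1), b=13^1·(≡10) mod 13; (1|13)=+1, (10|13)=+1; (−1)^{1·1·6}·(+1)^1·(+1)^1 = +1.
v=7: a=7^-2·(≡4), b=7^-2·(≡6) mod 7; (4|7)=+1, (6|7)=-1; (−1)^{-2·-2·3}·(+1)^-2·(-1)^-2 = +1.
v=5: a=5^4·(≡2), b=5^7·(≡1) mod 5; (2|5)=-1, (1|5)=+1; (−1)^{4·7·2}·(-1)^7·(+1)^4 = -1.
v=∞: -13 < 0 and -130 < 0  ⇒  (a,b)_∞ = -1.
v=23: a=23^2·(≡20), b=23^2·(≡12) mod 23; (20|23)=-1, (12|23)=+1; (−1)^{2·2·11}·(-1)^2·(+1)^2 = +1.
v=2: v_2(a)=-4, v_2(b)=-9; units ≡ 3, 7 (mod 8); ε·ε+αω+βω = 1·1+-4·0+-9·1 ≡ 0  ⇒  (a,b)_2 = +1.
(-13, -130 / ℚ) ramifies at {5, ∞}: a division algebra.

[5, inf]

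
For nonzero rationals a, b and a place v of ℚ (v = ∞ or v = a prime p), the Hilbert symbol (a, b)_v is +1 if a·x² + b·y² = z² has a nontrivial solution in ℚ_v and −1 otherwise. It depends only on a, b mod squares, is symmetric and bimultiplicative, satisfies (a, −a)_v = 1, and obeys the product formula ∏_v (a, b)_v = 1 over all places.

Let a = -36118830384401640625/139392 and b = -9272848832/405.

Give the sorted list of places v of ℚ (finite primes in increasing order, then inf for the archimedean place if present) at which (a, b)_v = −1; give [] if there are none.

[2, 17, 29, inf]

(a, b) ≡ (-6290, -4286635) mod (ℚ^×)²; places V = {2, 3, 5, 11, 13, 17, 29, 37, 47, ∞}.
(a,b)_11: α=-2, u≡8; β=0, v≡8 (mod 11); (8|11)=-1, (8|11)=-1; sign (−1)^0·-1^0·-1^-2 = +1.
(a,b)_17: α=3, u≡2; β=1, v≡12 (mod 17); (2|17)=+1, (12|17)=-1; sign (−1)^0·+1^1·-1^3 = -1.
(a,b)_13: α=0, u≡5; β=2, v≡8 (mod 13); (5|13)=-1, (8|13)=-1; sign (−1)^0·-1^2·-1^0 = +1.
(a,b)_37: α=3, u≡6; β=1, v≡17 (mod 37); (6|37)=-1, (17|37)=-1; sign (−1)^0·-1^1·-1^3 = +1.
(a,b)_47: α=2, u≡25; β=1, v≡33 (mod 47); (25|47)=+1, (33|47)=-1; sign (−1)^0·+1^1·-1^2 = +1.
(a,b)_29: α=2, u≡15; β=1, v≡17 (mod 29); (15|29)=-1, (17|29)=-1; sign (−1)^0·-1^1·-1^2 = -1.
(a,b)_3: α=-2, u≡1; β=-4, v≡2 (mod 3); (1|3)=+1, (2|3)=-1; sign (−1)^0·+1^-4·-1^-2 = +1.
(a,b)_2: α=-7, β=6; u≡7, v≡5 (mod 8); ε(u)ε(v)=1·0, αω(v)=-7·1, βω(u)=6·0; sum ≡ 1  ⇒  -1.
(a,b)_5: α=7, u≡2; β=-1, v≡3 (mod 5); (2|5)=-1, (3|5)=-1; sign (−1)^0·-1^-1·-1^7 = +1.
(a,b)_∞: sgn(-6290)=−, sgn(-4286635)=−, so -1.
|Ram(-6290, -4286635)| = 4, even; anisotropic at {2, 17, 29, ∞}.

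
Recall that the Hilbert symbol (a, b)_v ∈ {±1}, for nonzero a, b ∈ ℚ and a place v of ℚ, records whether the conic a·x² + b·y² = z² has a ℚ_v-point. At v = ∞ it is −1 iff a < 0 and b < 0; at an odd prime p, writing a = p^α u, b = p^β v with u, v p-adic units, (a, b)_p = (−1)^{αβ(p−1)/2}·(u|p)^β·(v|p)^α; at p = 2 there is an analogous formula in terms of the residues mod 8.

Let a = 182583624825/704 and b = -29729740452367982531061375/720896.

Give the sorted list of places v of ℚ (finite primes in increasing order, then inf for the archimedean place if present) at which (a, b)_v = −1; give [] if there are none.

[2, 5, 7, 11, 13, 17]

Mod squares: a ≡ 187, b ≡ -5005. Check v ∈ {∞, 2, 3, 5, 7, 11, 13, 17, 47}.
v=2: v_2(a)=-6, v_2(b)=-16; units ≡ 3, 3 (mod 8); ε·ε+αω+βω = 1·1+-6·1+-16·1 ≡ 1  ⇒  (a,b)_2 = -1.
v=17: a=17^1·(≡11), b=17^2·(≡5) mod 17; (11|17)=-1, (5|17)=-1; (−1)^{1·2·8}·(-1)^2·(-1)^1 = -1.
v=7: a=7^4·(≡6), b=7^11·(≡6) mod 7; (6|7)=-1, (6|7)=-1; (−1)^{4·11·3}·(-1)^11·(-1)^4 = -1.
v=3: a=3^4·(≡1), b=3^8·(≡2) mod 3; (1|3)=+1, (2|3)=-1; (−1)^{4·8·1}·(+1)^8·(-1)^4 = +1.
v=13: a=13^0·(≡2), b=13^1·(≡7) mod 13; (2|13)=-1, (7|13)=-1; (−1)^{0·1·6}·(-1)^1·(-1)^0 = -1.
v=5: a=5^2·(≡2), b=5^3·(≡4) mod 5; (2|5)=-1, (4|5)=+1; (−1)^{2·3·2}·(-1)^3·(+1)^2 = -1.
v=47: a=47^2·(≡10), b=47^4·(≡12) mod 47; (10|47)=-1, (12|47)=+1; (−1)^{2·4·23}·(-1)^4·(+1)^2 = +1.
v=11: a=11^-1·(≡7), b=11^-1·(≡8) mod 11; (7|11)=-1, (8|11)=-1; (−1)^{-1·-1·5}·(-1)^-1·(-1)^-1 = -1.
v=∞: 187 > 0 and -5005 < 0  ⇒  (a,b)_∞ = +1.
(187, -5005 / ℚ) ramifies at {2, 5, 7, 11, 13, 17}: a division algebra.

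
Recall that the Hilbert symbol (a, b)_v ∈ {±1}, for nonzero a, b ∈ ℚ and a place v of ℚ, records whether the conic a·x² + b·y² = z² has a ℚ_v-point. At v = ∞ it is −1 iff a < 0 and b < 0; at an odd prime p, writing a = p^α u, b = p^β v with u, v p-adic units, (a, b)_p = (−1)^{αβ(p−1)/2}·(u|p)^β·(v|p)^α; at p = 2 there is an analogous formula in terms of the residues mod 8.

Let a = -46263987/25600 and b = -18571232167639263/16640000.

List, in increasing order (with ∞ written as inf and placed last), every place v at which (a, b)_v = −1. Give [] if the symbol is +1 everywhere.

Mod squares: a ≡ -3, b ≡ -182. Check v ∈ {∞, 2, 3, 5, 7, 11, 13, 17, 23, 41}.
v=41: a=41^0·(≡13), b=41^2·(≡2) mod 41; (13|41)=-1, (2|41)=+1; (−1)^{0·2·20}·(-1)^2·(+1)^0 = +1.
v=3: a=3^3·(≡2), b=3^6·(≡1) mod 3; (2|3)=-1, (1|3)=+1; (−1)^{3·6·1}·(-1)^6·(+1)^3 = +1.
v=11: a=11^2·(≡8), b=11^0·(≡3) mod 11; (8|11)=-1, (3|11)=+1; (−1)^{2·0·5}·(-1)^0·(+1)^2 = +1.
v=17: a=17^2·(≡14), b=17^4·(≡3) mod 17; (14|17)=-1, (3|17)=-1; (−1)^{2·4·8}·(-1)^4·(-1)^2 = +1.
v=∞: -3 < 0 and -182 < 0  ⇒  (a,b)_∞ = -1.
v=2: v_2(a)=-10, v_2(b)=-11; units ≡ 5, 5 (mod 8); ε·ε+αω+βω = 0·0+-10·1+-11·1 ≡ 1  ⇒  (a,b)_2 = -1.
v=5: a=5^-2·(≡2), b=5^-4·(≡3) mod 5; (2|5)=-1, (3|5)=-1; (−1)^{-2·-4·2}·(-1)^-4·(-1)^-2 = +1.
v=13: a=13^0·(≡12), b=13^-1·(≡10) mod 13; (12|13)=+1, (10|13)=+1; (−1)^{0·-1·6}·(+1)^-1·(+1)^0 = +1.
v=7: a=7^2·(≡4), b=7^3·(≡2) mod 7; (4|7)=+1, (2|7)=+1; (−1)^{2·3·3}·(+1)^3·(+1)^2 = +1.
v=23: a=23^0·(≡7), b=23^2·(≡1) mod 23; (7|23)=-1, (1|23)=+1; (−1)^{0·2·11}·(-1)^2·(+1)^0 = +1.
|Ram(-3, -182)| = 2, even; anisotropic at {2, ∞}.

[2, inf]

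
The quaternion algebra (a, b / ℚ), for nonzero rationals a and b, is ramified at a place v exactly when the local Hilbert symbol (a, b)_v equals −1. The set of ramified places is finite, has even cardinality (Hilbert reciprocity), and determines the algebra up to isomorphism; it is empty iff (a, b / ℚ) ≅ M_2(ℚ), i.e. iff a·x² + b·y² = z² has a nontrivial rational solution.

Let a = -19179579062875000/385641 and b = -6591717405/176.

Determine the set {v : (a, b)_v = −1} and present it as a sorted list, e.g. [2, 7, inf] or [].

[19, inf]

Mod squares: a ≡ -2926, b ≡ -55. Check v ∈ {∞, 2, 3, 5, 7, 11, 13, 19, 23}.
v=13: a=13^0·(≡4), b=13^2·(≡12) mod 13; (4|13)=+1, (12|13)=+1; (−1)^{0·2·6}·(+1)^2·(+1)^0 = +1.
v=2: v_2(a)=3, v_2(b)=-4; units ≡ 1, 1 (mod 8); ε·ε+αω+βω = 0·0+3·0+-4·0 ≡ 0  ⇒  (a,b)_2 = +1.
v=3: a=3^-6·(≡2), b=3^2·(≡2) mod 3; (2|3)=-1, (2|3)=-1; (−1)^{-6·2·1}·(-1)^2·(-1)^-6 = +1.
v=11: a=11^3·(≡3), b=11^-1·(≡7) mod 11; (3|11)=+1, (7|11)=-1; (−1)^{3·-1·5}·(+1)^-1·(-1)^3 = +1.
v=7: a=7^5·(≡2), b=7^4·(≡2) mod 7; (2|7)=+1, (2|7)=+1; (−1)^{5·4·3}·(+1)^4·(+1)^5 = +1.
v=23: a=23^-2·(≡8), b=23^0·(≡17) mod 23; (8|23)=+1, (17|23)=-1; (−1)^{-2·0·11}·(+1)^0·(-1)^-2 = +1.
v=5: a=5^6·(≡1), b=5^1·(≡4) mod 5; (1|5)=+1, (4|5)=+1; (−1)^{6·1·2}·(+1)^1·(+1)^6 = +1.
v=19: a=19^3·(≡4), b=19^2·(≡12) mod 19; (4|19)=+1, (12|19)=-1; (−1)^{3·2·9}·(+1)^2·(-1)^3 = -1.
v=∞: -2926 < 0 and -55 < 0  ⇒  (a,b)_∞ = -1.
(-2926, -55 / ℚ) ramifies at {19, ∞}: a division algebra.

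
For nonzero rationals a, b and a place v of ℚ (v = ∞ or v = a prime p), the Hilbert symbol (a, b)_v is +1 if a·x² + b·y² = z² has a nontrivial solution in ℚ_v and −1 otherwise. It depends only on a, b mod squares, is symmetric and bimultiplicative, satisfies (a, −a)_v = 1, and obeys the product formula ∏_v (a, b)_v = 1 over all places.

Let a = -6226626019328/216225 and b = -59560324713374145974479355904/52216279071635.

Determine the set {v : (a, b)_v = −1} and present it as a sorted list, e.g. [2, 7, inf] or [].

[2, 5, 7, 13, 17, inf]

Mod squares: a ≡ -2717, b ≡ -85085. Check v ∈ {∞, 2, 3, 5, 7, 11, 13, 17, 19, 31, 41}.
v=19: a=19^1·(≡5), b=19^4·(≡17) mod 19; (5|19)=+1, (17|19)=+1; (−1)^{1·4·9}·(+1)^4·(+1)^1 = +1.
v=17: a=17^2·(≡3), b=17^5·(≡12) mod 17; (3|17)=-1, (12|17)=-1; (−1)^{2·5·8}·(-1)^5·(-1)^2 = -1.
v=41: a=41^0·(≡35), b=41^-2·(≡8) mod 41; (35|41)=-1, (8|41)=+1; (−1)^{0·-2·20}·(-1)^-2·(+1)^0 = +1.
v=7: a=7^0·(≡3), b=7^-1·(≡4) mod 7; (3|7)=-1, (4|7)=+1; (−1)^{0·-1·3}·(-1)^-1·(+1)^0 = -1.
v=31: a=31^-2·(≡26), b=31^-6·(≡28) mod 31; (26|31)=-1, (28|31)=+1; (−1)^{-2·-6·15}·(-1)^-6·(+1)^-2 = +1.
v=11: a=11^3·(≡7), b=11^3·(≡1) mod 11; (7|11)=-1, (1|11)=+1; (−1)^{3·3·5}·(-1)^3·(+1)^3 = +1.
v=3: a=3^-2·(≡1), b=3^8·(≡1) mod 3; (1|3)=+1, (1|3)=+1; (−1)^{-2·8·1}·(+1)^8·(+1)^-2 = +1.
v=∞: -2717 < 0 and -85085 < 0  ⇒  (a,b)_∞ = -1.
v=13: a=13^1·(≡9), b=13^3·(≡2) mod 13; (9|13)=+1, (2|13)=-1; (−1)^{1·3·6}·(+1)^3·(-1)^1 = -1.
v=2: v_2(a)=16, v_2(b)=24; units ≡ 3, 3 (mod 8); ε·ε+αω+βω = 1·1+16·1+24·1 ≡ 1  ⇒  (a,b)_2 = -1.
v=5: a=5^-2·(≡3), b=5^-1·(≡3) mod 5; (3|5)=-1, (3|5)=-1; (−1)^{-2·-1·2}·(-1)^-1·(-1)^-2 = -1.
(-2717, -85085 / ℚ) ramifies at {2, 5, 7, 13, 17, ∞}: a division algebra.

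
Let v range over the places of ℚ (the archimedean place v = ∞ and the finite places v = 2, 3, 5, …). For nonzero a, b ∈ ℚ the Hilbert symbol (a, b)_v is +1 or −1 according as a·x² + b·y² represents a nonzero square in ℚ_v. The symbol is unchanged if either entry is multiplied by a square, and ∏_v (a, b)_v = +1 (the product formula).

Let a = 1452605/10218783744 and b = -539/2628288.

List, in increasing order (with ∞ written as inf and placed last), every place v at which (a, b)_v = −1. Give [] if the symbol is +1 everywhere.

[3, 5]

Mod squares: a ≡ 5, b ≡ -33. Check v ∈ {∞, 2, 3, 5, 7, 11, 13}.
v=5: a=5^1·(≡4), b=5^0·(≡2) mod 5; (4|5)=+1, (2|5)=-1; (−1)^{1·0·2}·(+1)^0·(-1)^1 = -1.
v=7: a=7^4·(≡3), b=7^2·(≡2) mod 7; (3|7)=-1, (2|7)=+1; (−1)^{4·2·3}·(-1)^2·(+1)^4 = +1.
v=11: a=11^2·(≡1), b=11^1·(≡2) mod 11; (1|11)=+1, (2|11)=-1; (−1)^{2·1·5}·(+1)^1·(-1)^2 = +1.
v=2: v_2(a)=-10, v_2(b)=-6; units ≡ 5, 7 (mod 8); ε·ε+αω+βω = 0·1+-10·0+-6·1 ≡ 0  ⇒  (a,b)_2 = +1.
v=13: a=13^-2·(≡6), b=13^-2·(≡5) mod 13; (6|13)=-1, (5|13)=-1; (−1)^{-2·-2·6}·(-1)^-2·(-1)^-2 = +1.
v=∞: 5 > 0 and -33 < 0  ⇒  (a,b)_∞ = +1.
v=3: a=3^-10·(≡2), b=3^-5·(≡1) mod 3; (2|3)=-1, (1|3)=+1; (−1)^{-10·-5·1}·(-1)^-5·(+1)^-10 = -1.
(5, -33 / ℚ) ramifies at {3, 5}: a division algebra.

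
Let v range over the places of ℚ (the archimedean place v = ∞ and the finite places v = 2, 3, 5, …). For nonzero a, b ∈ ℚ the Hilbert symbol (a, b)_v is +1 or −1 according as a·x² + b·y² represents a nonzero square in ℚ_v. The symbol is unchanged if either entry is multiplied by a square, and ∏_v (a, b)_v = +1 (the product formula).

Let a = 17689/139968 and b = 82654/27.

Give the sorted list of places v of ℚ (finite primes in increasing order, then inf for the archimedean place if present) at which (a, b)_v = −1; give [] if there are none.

(a, b) ≡ (3, 858) mod (ℚ^×)²; places V = {2, 3, 7, 11, 13, 17, 19, ∞}.
(a,b)_7: α=2, u≡6; β=0, v≡2 (mod 7); (6|7)=-1, (2|7)=+1; sign (−1)^0·-1^0·+1^2 = +1.
(a,b)_∞: sgn(3)=+, sgn(858)=+, so +1.
(a,b)_19: α=2, u≡13; β=0, v≡10 (mod 19); (13|19)=-1, (10|19)=-1; sign (−1)^0·-1^0·-1^2 = +1.
(a,b)_2: α=-6, β=1; u≡3, v≡5 (mod 8); ε(u)ε(v)=1·0, αω(v)=-6·1, βω(u)=1·1; sum ≡ 1  ⇒  -1.
(a,b)_3: α=-7, u≡1; β=-3, v≡1 (mod 3); (1|3)=+1, (1|3)=+1; sign (−1)^1·+1^-3·+1^-7 = -1.
(a,b)_17: α=0, u≡11; β=2, v≡15 (mod 17); (11|17)=-1, (15|17)=+1; sign (−1)^0·-1^2·+1^0 = +1.
(a,b)_13: α=0, u≡10; β=1, v≡1 (mod 13); (10|13)=+1, (1|13)=+1; sign (−1)^0·+1^1·+1^0 = +1.
(a,b)_11: α=0, u≡3; β=1, v≡9 (mod 11); (3|11)=+1, (9|11)=+1; sign (−1)^0·+1^1·+1^0 = +1.
|Ram(3, 858)| = 2, even; anisotropic at {2, 3}.

[2, 3]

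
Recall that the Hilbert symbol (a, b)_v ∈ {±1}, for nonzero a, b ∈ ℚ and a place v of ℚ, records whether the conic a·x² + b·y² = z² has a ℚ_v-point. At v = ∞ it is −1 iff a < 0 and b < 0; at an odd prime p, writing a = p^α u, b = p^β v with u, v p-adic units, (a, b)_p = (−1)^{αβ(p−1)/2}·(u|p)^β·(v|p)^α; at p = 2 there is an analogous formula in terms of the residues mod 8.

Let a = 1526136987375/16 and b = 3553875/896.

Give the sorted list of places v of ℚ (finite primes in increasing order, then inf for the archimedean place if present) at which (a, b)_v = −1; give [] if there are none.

[3, 13]

Mod squares: a ≡ 455, b ≡ 2730. Check v ∈ {∞, 2, 3, 5, 7, 11, 13}.
v=7: a=7^1·(≡2), b=7^-1·(≡5) mod 7; (2|7)=+1, (5|7)=-1; (−1)^{1·-1·3}·(+1)^-1·(-1)^1 = +1.
v=∞: 455 > 0 and 2730 > 0  ⇒  (a,b)_∞ = +1.
v=13: a=13^3·(≡9), b=13^1·(≡2) mod 13; (9|13)=+1, (2|13)=-1; (−1)^{3·1·6}·(+1)^1·(-1)^3 = -1.
v=2: v_2(a)=-4, v_2(b)=-7; units ≡ 7, 5 (mod 8); ε·ε+αω+βω = 1·0+-4·1+-7·0 ≡ 0  ⇒  (a,b)_2 = +1.
v=3: a=3^8·(≡2), b=3^7·(≡1) mod 3; (2|3)=-1, (1|3)=+1; (−1)^{8·7·1}·(-1)^7·(+1)^8 = -1.
v=11: a=11^2·(≡4), b=11^0·(≡10) mod 11; (4|11)=+1, (10|11)=-1; (−1)^{2·0·5}·(+1)^0·(-1)^2 = +1.
v=5: a=5^3·(≡4), b=5^3·(≡1) mod 5; (4|5)=+1, (1|5)=+1; (−1)^{3·3·2}·(+1)^3·(+1)^3 = +1.
(455, 2730 / ℚ) ramifies at {3, 13}: a division algebra.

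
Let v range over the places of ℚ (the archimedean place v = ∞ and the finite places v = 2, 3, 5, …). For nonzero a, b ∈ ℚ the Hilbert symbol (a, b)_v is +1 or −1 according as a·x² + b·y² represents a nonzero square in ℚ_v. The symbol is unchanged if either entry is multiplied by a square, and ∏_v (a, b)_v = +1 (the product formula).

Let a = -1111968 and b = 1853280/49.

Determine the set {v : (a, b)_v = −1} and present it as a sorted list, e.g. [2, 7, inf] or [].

[2, 3, 5, 13]

Mod squares: a ≡ -858, b ≡ 1430. Check v ∈ {∞, 2, 3, 5, 7, 11, 13}.
v=3: a=3^5·(≡2), b=3^4·(≡2) mod 3; (2|3)=-1, (2|3)=-1; (−1)^{5·4·1}·(-1)^4·(-1)^5 = -1.
v=2: v_2(a)=5, v_2(b)=5; units ≡ 3, 3 (mod 8); ε·ε+αω+βω = 1·1+5·1+5·1 ≡ 1  ⇒  (a,b)_2 = -1.
v=7: a=7^0·(≡3), b=7^-2·(≡2) mod 7; (3|7)=-1, (2|7)=+1; (−1)^{0·-2·3}·(-1)^-2·(+1)^0 = +1.
v=5: a=5^0·(≡2), b=5^1·(≡4) mod 5; (2|5)=-1, (4|5)=+1; (−1)^{0·1·2}·(-1)^1·(+1)^0 = -1.
v=13: a=13^1·(≡4), b=13^1·(≡8) mod 13; (4|13)=+1, (8|13)=-1; (−1)^{1·1·6}·(+1)^1·(-1)^1 = -1.
v=11: a=11^1·(≡2), b=11^1·(≡3) mod 11; (2|11)=-1, (3|11)=+1; (−1)^{1·1·5}·(-1)^1·(+1)^1 = +1.
v=∞: -858 < 0 and 1430 > 0  ⇒  (a,b)_∞ = +1.
|Ram(-858, 1430)| = 4, even; anisotropic at {2, 3, 5, 13}.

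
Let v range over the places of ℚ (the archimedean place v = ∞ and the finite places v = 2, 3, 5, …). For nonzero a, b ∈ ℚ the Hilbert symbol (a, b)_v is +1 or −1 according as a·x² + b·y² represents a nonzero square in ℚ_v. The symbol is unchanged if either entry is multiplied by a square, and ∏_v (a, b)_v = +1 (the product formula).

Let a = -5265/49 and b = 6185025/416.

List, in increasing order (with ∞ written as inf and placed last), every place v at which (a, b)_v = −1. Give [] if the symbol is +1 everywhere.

Mod squares: a ≡ -65, b ≡ 14586. Check v ∈ {∞, 2, 3, 5, 7, 11, 13, 17}.
v=3: a=3^4·(≡1), b=3^3·(≡2) mod 3; (1|3)=+1, (2|3)=-1; (−1)^{4·3·1}·(+1)^3·(-1)^4 = +1.
v=13: a=13^1·(≡5), b=13^-1·(≡9) mod 13; (5|13)=-1, (9|13)=+1; (−1)^{1·-1·6}·(-1)^-1·(+1)^1 = -1.
v=∞: -65 < 0 and 14586 > 0  ⇒  (a,b)_∞ = +1.
v=7: a=7^-2·(≡6), b=7^2·(≡5) mod 7; (6|7)=-1, (5|7)=-1; (−1)^{-2·2·3}·(-1)^2·(-1)^-2 = +1.
v=17: a=17^0·(≡6), b=17^1·(≡1) mod 17; (6|17)=-1, (1|17)=+1; (−1)^{0·1·8}·(-1)^1·(+1)^0 = -1.
v=5: a=5^1·(≡3), b=5^2·(≡1) mod 5; (3|5)=-1, (1|5)=+1; (−1)^{1·2·2}·(-1)^2·(+1)^1 = +1.
v=2: v_2(a)=0, v_2(b)=-5; units ≡ 7, 5 (mod 8); ε·ε+αω+βω = 1·0+0·1+-5·0 ≡ 0  ⇒  (a,b)_2 = +1.
v=11: a=11^0·(≡3), b=11^1·(≡6) mod 11; (3|11)=+1, (6|11)=-1; (−1)^{0·1·5}·(+1)^1·(-1)^0 = +1.
(-65, 14586 / ℚ) ramifies at {13, 17}: a division algebra.

[13, 17]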